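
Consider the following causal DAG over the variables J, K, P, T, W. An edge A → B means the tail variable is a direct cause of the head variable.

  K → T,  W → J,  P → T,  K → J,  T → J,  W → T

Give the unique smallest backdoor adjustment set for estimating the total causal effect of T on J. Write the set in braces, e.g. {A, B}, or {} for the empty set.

{K, W}

Variables eligible for adjustment (non-descendants of T, excluding T and J): {K, P, W}.
Backdoor paths from T to J:
  P1: T <- W -> J
  P2: T <- K -> J
The empty set is not sufficient: P1 (T <- W -> J) has no collider blocking it and no conditioned non-collider, so it is open.
Try {K, W}:
  P1: blocked at fork node W ∈ conditioning set.
  P2: blocked at fork node K ∈ conditioning set.
{K, W} contains no descendant of T and blocks every backdoor path.
Every element of {K, W} is needed (dropping K leaves P2 open; dropping W leaves P1 open), so no proper subset is valid.
Among all size-2 subsets of the eligible variables, only {K, W} blocks every backdoor path, so it is the unique smallest valid adjustment set.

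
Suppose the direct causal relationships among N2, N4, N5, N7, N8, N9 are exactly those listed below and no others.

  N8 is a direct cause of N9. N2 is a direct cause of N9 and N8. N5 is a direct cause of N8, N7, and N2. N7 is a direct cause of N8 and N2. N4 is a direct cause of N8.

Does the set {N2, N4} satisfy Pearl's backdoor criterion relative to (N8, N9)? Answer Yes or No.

Yes

Backdoor paths from N8 to N9 (paths whose first edge points into N8):
  P1: N8 <- N5 -> N7 -> N2 -> N9
  P2: N8 <- N5 -> N2 -> N9
  P3: N8 <- N7 <- N5 -> N2 -> N9
  P4: N8 <- N7 -> N2 -> N9
  P5: N8 <- N2 -> N9
Condition 1 (no descendant of N8 in the set): holds — descendants of N8 are {N9}; none are in {N2, N4}.
Condition 2 (every backdoor path blocked by {N2, N4}):
  P1: blocked at chain node N2 ∈ conditioning set.
  P2: blocked at chain node N2 ∈ conditioning set.
  P3: blocked at chain node N2 ∈ conditioning set.
  P4: blocked at chain node N2 ∈ conditioning set.
  P5: blocked at fork node N2 ∈ conditioning set.
{N2, N4} satisfies the backdoor criterion.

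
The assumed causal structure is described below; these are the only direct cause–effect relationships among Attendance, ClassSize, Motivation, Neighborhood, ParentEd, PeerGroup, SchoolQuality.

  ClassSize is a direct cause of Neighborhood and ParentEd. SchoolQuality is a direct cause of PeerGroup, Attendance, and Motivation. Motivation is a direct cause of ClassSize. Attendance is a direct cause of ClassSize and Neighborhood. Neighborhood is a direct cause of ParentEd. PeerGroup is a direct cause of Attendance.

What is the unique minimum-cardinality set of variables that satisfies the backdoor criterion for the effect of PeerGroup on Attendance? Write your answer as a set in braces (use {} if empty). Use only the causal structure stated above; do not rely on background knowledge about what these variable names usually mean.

Variables eligible for adjustment (non-descendants of PeerGroup, excluding PeerGroup and Attendance): {Motivation, SchoolQuality}.
Backdoor paths from PeerGroup to Attendance:
  P1: PeerGroup <- SchoolQuality -> Attendance
  P2: PeerGroup <- SchoolQuality -> Motivation -> ClassSize <- Attendance
  P3: PeerGroup <- SchoolQuality -> Motivation -> ClassSize -> Neighborhood <- Attendance
  P4: PeerGroup <- SchoolQuality -> Motivation -> ClassSize -> ParentEd <- Neighborhood <- Attendance
The empty set is not sufficient: P1 (PeerGroup <- SchoolQuality -> Attendance) has no collider blocking it and no conditioned non-collider, so it is open.
Try {SchoolQuality}:
  P1: blocked at fork node SchoolQuality ∈ conditioning set.
  P2: blocked at fork node SchoolQuality ∈ conditioning set.
  P3: blocked at fork node SchoolQuality ∈ conditioning set.
  P4: blocked at fork node SchoolQuality ∈ conditioning set.
{SchoolQuality} contains no descendant of PeerGroup and blocks every backdoor path.
No other singleton works — e.g. {Motivation} leaves P1 open — so {SchoolQuality} is the unique smallest valid adjustment set.

{SchoolQuality}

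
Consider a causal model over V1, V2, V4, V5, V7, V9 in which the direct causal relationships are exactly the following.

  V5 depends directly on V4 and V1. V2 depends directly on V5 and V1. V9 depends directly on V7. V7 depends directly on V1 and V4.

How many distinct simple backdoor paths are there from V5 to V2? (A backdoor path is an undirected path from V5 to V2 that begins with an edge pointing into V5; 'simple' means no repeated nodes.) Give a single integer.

A backdoor path from V5 to V2 is any simple undirected path whose first edge points into V5 (i.e. leaves V5 via a parent).
Parents of V5: {V1, V4}.
Enumerating:
  P1: V5 <- V4 -> V7 <- V1 -> V2
  P2: V5 <- V1 -> V2
That exhausts the simple backdoor paths. Count: 2.

2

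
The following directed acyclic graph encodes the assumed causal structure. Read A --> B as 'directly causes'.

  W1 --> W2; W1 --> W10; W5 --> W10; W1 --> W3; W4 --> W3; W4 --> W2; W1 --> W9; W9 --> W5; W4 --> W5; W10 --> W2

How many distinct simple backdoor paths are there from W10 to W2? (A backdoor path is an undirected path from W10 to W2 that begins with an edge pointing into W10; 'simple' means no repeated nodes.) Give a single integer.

7

A backdoor path from W10 to W2 is any simple undirected path whose first edge points into W10 (i.e. leaves W10 via a parent).
Parents of W10: {W1, W5}.
Enumerating:
  P1: W10 <- W1 -> W9 -> W5 <- W4 -> W2
  P2: W10 <- W1 -> W2
  P3: W10 <- W1 -> W3 <- W4 -> W2
  P4: W10 <- W5 <- W9 <- W1 -> W2
  P5: W10 <- W5 <- W9 <- W1 -> W3 <- W4 -> W2
  P6: W10 <- W5 <- W4 -> W2
  P7: W10 <- W5 <- W4 -> W3 <- W1 -> W2
That exhausts the simple backdoor paths. Count: 7.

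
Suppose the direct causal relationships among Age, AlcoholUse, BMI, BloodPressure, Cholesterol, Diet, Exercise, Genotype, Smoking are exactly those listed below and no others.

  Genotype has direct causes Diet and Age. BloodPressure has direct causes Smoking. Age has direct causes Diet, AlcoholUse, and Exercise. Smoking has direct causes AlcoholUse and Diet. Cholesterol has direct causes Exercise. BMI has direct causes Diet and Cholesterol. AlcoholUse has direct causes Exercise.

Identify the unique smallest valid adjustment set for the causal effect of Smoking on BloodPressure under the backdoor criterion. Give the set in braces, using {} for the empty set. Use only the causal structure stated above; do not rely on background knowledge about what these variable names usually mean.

Variables eligible for adjustment (non-descendants of Smoking, excluding Smoking and BloodPressure): {Age, AlcoholUse, BMI, Cholesterol, Diet, Exercise, Genotype}.
Backdoor paths from Smoking to BloodPressure:
  (none)
With no backdoor paths the empty set already satisfies the criterion, and it is trivially minimal.

{}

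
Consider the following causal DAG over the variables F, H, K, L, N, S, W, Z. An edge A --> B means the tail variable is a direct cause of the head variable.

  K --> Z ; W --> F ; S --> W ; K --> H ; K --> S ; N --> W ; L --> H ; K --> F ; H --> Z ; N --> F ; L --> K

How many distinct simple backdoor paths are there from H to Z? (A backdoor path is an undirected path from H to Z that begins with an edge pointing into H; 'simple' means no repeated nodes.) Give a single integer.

2

A backdoor path from H to Z is any simple undirected path whose first edge points into H (i.e. leaves H via a parent).
Parents of H: {K, L}.
Enumerating:
  P1: H <- L -> K -> Z
  P2: H <- K -> Z
That exhausts the simple backdoor paths. Count: 2.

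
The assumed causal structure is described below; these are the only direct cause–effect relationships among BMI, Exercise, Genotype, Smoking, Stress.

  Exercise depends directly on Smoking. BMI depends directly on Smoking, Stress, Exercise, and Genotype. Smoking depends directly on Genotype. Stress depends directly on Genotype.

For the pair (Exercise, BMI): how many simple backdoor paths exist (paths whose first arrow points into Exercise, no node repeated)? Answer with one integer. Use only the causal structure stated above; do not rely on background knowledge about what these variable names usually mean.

A backdoor path from Exercise to BMI is any simple undirected path whose first edge points into Exercise (i.e. leaves Exercise via a parent).
Parents of Exercise: {Smoking}.
Enumerating:
  P1: Exercise <- Smoking <- Genotype -> Stress -> BMI
  P2: Exercise <- Smoking <- Genotype -> BMI
  P3: Exercise <- Smoking -> BMI
That exhausts the simple backdoor paths. Count: 3.

3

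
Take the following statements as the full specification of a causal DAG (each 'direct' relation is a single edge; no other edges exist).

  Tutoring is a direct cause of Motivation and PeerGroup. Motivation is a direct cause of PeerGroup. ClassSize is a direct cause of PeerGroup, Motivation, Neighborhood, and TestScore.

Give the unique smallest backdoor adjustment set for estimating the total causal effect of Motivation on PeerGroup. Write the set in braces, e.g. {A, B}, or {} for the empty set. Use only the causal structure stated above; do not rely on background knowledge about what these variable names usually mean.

{ClassSize, Tutoring}

Variables eligible for adjustment (non-descendants of Motivation, excluding Motivation and PeerGroup): {ClassSize, Neighborhood, TestScore, Tutoring}.
Backdoor paths from Motivation to PeerGroup:
  P1: Motivation <- ClassSize -> PeerGroup
  P2: Motivation <- Tutoring -> PeerGroup
The empty set is not sufficient: P1 (Motivation <- ClassSize -> PeerGroup) has no collider blocking it and no conditioned non-collider, so it is open.
Try {ClassSize, Tutoring}:
  P1: blocked at fork node ClassSize ∈ conditioning set.
  P2: blocked at fork node Tutoring ∈ conditioning set.
{ClassSize, Tutoring} contains no descendant of Motivation and blocks every backdoor path.
Every element of {ClassSize, Tutoring} is needed (dropping ClassSize leaves P1 open; dropping Tutoring leaves P2 open), so no proper subset is valid.
Among all size-2 subsets of the eligible variables, only {ClassSize, Tutoring} blocks every backdoor path, so it is the unique smallest valid adjustment set.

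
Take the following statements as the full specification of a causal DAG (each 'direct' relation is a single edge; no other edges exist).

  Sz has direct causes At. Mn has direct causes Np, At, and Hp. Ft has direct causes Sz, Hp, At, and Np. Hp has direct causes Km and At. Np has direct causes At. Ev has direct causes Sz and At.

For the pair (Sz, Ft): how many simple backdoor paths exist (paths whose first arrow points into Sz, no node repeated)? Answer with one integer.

7

A backdoor path from Sz to Ft is any simple undirected path whose first edge points into Sz (i.e. leaves Sz via a parent).
Parents of Sz: {At}.
Enumerating:
  P1: Sz <- At -> Np -> Mn <- Hp -> Ft
  P2: Sz <- At -> Np -> Ft
  P3: Sz <- At -> Hp -> Mn <- Np -> Ft
  P4: Sz <- At -> Hp -> Ft
  P5: Sz <- At -> Mn <- Np -> Ft
  P6: Sz <- At -> Mn <- Hp -> Ft
  P7: Sz <- At -> Ft
That exhausts the simple backdoor paths. Count: 7.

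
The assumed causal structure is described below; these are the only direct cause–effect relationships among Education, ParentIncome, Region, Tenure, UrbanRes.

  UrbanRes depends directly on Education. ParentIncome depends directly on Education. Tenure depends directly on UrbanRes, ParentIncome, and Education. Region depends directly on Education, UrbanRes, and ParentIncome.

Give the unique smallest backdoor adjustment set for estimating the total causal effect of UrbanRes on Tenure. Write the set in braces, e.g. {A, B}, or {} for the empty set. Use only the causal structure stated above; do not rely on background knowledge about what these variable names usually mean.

Variables eligible for adjustment (non-descendants of UrbanRes, excluding UrbanRes and Tenure): {Education, ParentIncome}.
Backdoor paths from UrbanRes to Tenure:
  P1: UrbanRes <- Education -> ParentIncome -> Tenure
  P2: UrbanRes <- Education -> Tenure
  P3: UrbanRes <- Education -> Region <- ParentIncome -> Tenure
The empty set is not sufficient: P1 (UrbanRes <- Education -> ParentIncome -> Tenure) has no collider blocking it and no conditioned non-collider, so it is open.
Try {Education}:
  P1: blocked at fork node Education ∈ conditioning set.
  P2: blocked at fork node Education ∈ conditioning set.
  P3: blocked at fork node Education ∈ conditioning set.
{Education} contains no descendant of UrbanRes and blocks every backdoor path.
No other singleton works — e.g. {ParentIncome} leaves P2 open — so {Education} is the unique smallest valid adjustment set.

{Education}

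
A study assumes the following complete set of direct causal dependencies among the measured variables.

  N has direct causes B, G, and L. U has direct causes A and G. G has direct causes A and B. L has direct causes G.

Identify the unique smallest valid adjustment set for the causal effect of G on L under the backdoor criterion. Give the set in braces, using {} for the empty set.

{}

Variables eligible for adjustment (non-descendants of G, excluding G and L): {A, B}.
Backdoor paths from G to L:
  P1: G <- B -> N <- L
Each backdoor path contains an unconditioned collider, so every path is already blocked with the empty conditioning set:
  P1: blocked at collider N (neither it nor any descendant is in the conditioning set).
The empty set is therefore the unique smallest valid set.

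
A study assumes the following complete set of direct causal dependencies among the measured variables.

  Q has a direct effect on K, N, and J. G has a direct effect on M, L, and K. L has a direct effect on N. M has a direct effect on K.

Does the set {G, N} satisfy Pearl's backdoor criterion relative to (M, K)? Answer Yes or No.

Yes

Backdoor paths from M to K (paths whose first edge points into M):
  P1: M <- G -> L -> N <- Q -> K
  P2: M <- G -> K
Condition 1 (no descendant of M in the set): holds — descendants of M are {K}; none are in {G, N}.
Condition 2 (every backdoor path blocked by {G, N}):
  P1: blocked at fork node G ∈ conditioning set.
  P2: blocked at fork node G ∈ conditioning set.
{G, N} satisfies the backdoor criterion.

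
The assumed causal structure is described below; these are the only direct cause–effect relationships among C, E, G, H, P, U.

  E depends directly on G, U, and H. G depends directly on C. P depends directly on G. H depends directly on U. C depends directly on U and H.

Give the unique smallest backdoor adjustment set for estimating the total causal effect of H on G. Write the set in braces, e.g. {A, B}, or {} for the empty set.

{U}

Variables eligible for adjustment (non-descendants of H, excluding H and G): {U}.
Backdoor paths from H to G:
  P1: H <- U -> C -> G
  P2: H <- U -> E <- G
The empty set is not sufficient: P1 (H <- U -> C -> G) has no collider blocking it and no conditioned non-collider, so it is open.
Try {U}:
  P1: blocked at fork node U ∈ conditioning set.
  P2: blocked at fork node U ∈ conditioning set.
{U} contains no descendant of H and blocks every backdoor path.
{U} is the unique smallest valid adjustment set.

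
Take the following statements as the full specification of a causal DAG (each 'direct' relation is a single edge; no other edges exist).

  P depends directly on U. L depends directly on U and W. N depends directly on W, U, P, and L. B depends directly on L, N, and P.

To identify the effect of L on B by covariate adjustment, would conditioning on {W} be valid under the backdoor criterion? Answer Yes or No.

No

Backdoor paths from L to B (paths whose first edge points into L):
  P1: L <- U -> P -> N -> B
  P2: L <- U -> P -> B
  P3: L <- U -> N <- P -> B
  P4: L <- U -> N -> B
  P5: L <- W -> N <- U -> P -> B
  P6: L <- W -> N <- P -> B
  P7: L <- W -> N -> B
Condition 1 (no descendant of L in the set): holds — descendants of L are {B, N}; none are in {W}.
Condition 2 (every backdoor path blocked by {W}):
  P1: open — no interior node is in the conditioning set.
  P2: open — no interior node is in the conditioning set.
  P3: blocked at collider N (neither it nor any descendant is in the conditioning set).
  P4: open — no interior node is in the conditioning set.
  P5: blocked at fork node W ∈ conditioning set.
  P6: blocked at fork node W ∈ conditioning set.
  P7: blocked at fork node W ∈ conditioning set.
{W} does not satisfy the backdoor criterion.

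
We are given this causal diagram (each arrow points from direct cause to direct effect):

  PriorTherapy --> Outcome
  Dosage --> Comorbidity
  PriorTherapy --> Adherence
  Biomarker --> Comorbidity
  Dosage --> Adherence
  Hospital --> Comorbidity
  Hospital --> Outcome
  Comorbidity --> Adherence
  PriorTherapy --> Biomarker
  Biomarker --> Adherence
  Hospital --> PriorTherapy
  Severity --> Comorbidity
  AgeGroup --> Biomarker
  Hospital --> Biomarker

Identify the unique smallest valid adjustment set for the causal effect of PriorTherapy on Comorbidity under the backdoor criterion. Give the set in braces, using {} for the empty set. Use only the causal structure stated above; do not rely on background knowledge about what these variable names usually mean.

{Hospital}

Variables eligible for adjustment (non-descendants of PriorTherapy, excluding PriorTherapy and Comorbidity): {AgeGroup, Dosage, Hospital, Severity}.
Backdoor paths from PriorTherapy to Comorbidity:
  P1: PriorTherapy <- Hospital -> Biomarker -> Comorbidity
  P2: PriorTherapy <- Hospital -> Biomarker -> Adherence <- Dosage -> Comorbidity
  P3: PriorTherapy <- Hospital -> Biomarker -> Adherence <- Comorbidity
  P4: PriorTherapy <- Hospital -> Comorbidity
The empty set is not sufficient: P1 (PriorTherapy <- Hospital -> Biomarker -> Comorbidity) has no collider blocking it and no conditioned non-collider, so it is open.
Try {Hospital}:
  P1: blocked at fork node Hospital ∈ conditioning set.
  P2: blocked at fork node Hospital ∈ conditioning set.
  P3: blocked at fork node Hospital ∈ conditioning set.
  P4: blocked at fork node Hospital ∈ conditioning set.
{Hospital} contains no descendant of PriorTherapy and blocks every backdoor path.
No other singleton works — e.g. {Severity} leaves P1 open — so {Hospital} is the unique smallest valid adjustment set.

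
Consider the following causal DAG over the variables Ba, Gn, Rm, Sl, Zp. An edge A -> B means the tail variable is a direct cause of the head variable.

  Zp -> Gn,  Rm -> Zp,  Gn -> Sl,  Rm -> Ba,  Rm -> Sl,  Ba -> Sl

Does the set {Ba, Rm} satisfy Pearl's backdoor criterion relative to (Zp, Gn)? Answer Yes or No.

Backdoor paths from Zp to Gn (paths whose first edge points into Zp):
  P1: Zp <- Rm -> Ba -> Sl <- Gn
  P2: Zp <- Rm -> Sl <- Gn
Condition 1 (no descendant of Zp in the set): holds — descendants of Zp are {Gn, Sl}; none are in {Ba, Rm}.
Condition 2 (every backdoor path blocked by {Ba, Rm}):
  P1: blocked at fork node Rm ∈ conditioning set.
  P2: blocked at fork node Rm ∈ conditioning set.
{Ba, Rm} satisfies the backdoor criterion.

Yes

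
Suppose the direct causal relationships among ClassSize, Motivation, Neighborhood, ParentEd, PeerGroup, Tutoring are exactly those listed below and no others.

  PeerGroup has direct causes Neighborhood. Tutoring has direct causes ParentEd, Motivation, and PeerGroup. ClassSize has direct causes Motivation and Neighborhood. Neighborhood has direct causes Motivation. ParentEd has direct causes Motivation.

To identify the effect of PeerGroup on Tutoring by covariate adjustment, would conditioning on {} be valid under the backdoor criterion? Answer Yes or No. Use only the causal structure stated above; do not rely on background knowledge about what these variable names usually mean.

Backdoor paths from PeerGroup to Tutoring (paths whose first edge points into PeerGroup):
  P1: PeerGroup <- Neighborhood <- Motivation -> ParentEd -> Tutoring
  P2: PeerGroup <- Neighborhood <- Motivation -> Tutoring
  P3: PeerGroup <- Neighborhood -> ClassSize <- Motivation -> ParentEd -> Tutoring
  P4: PeerGroup <- Neighborhood -> ClassSize <- Motivation -> Tutoring
Condition 1 (no descendant of PeerGroup in the set): holds — descendants of PeerGroup are {Tutoring}; none are in {}.
Condition 2 (every backdoor path blocked by {}):
  P1: open — no interior node is in the conditioning set.
  P2: open — no interior node is in the conditioning set.
  P3: blocked at collider ClassSize (neither it nor any descendant is in the conditioning set).
  P4: blocked at collider ClassSize (neither it nor any descendant is in the conditioning set).
{} does not satisfy the backdoor criterion.

No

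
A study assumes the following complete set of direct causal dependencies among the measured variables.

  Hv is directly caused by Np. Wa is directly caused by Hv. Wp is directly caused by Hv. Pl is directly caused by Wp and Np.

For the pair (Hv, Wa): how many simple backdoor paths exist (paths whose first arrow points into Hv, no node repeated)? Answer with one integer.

A backdoor path from Hv to Wa is any simple undirected path whose first edge points into Hv (i.e. leaves Hv via a parent).
Parents of Hv: {Np}.
No simple path from any parent of Hv reaches Wa without revisiting Hv, so there are no backdoor paths.

0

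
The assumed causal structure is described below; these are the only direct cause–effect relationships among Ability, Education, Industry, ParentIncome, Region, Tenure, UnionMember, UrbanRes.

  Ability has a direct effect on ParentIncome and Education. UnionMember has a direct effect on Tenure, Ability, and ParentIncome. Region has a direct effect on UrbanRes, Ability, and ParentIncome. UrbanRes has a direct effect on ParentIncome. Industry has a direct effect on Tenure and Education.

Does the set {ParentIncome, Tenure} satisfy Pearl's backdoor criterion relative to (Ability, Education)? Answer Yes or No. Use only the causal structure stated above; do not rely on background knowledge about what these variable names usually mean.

Backdoor paths from Ability to Education (paths whose first edge points into Ability):
  P1: Ability <- UnionMember -> Tenure <- Industry -> Education
  P2: Ability <- Region -> UrbanRes -> ParentIncome <- UnionMember -> Tenure <- Industry -> Education
  P3: Ability <- Region -> ParentIncome <- UnionMember -> Tenure <- Industry -> Education
Condition 1 (no descendant of Ability in the set): FAILS — ParentIncome is a descendant of Ability.
Condition 2 (every backdoor path blocked by {ParentIncome, Tenure}):
  P1: open — collider(s) Tenure are conditioned on (or have a conditioned descendant) and no non-collider on the path is in the set.
  P2: open — collider(s) ParentIncome, Tenure are conditioned on (or have a conditioned descendant) and no non-collider on the path is in the set.
  P3: open — collider(s) ParentIncome, Tenure are conditioned on (or have a conditioned descendant) and no non-collider on the path is in the set.
{ParentIncome, Tenure} does not satisfy the backdoor criterion.

No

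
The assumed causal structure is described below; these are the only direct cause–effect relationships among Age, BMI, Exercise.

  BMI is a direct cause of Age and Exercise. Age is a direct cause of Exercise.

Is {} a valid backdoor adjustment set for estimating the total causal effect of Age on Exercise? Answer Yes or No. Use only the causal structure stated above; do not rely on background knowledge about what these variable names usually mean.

No

Backdoor paths from Age to Exercise (paths whose first edge points into Age):
  P1: Age <- BMI -> Exercise
Condition 1 (no descendant of Age in the set): holds — descendants of Age are {Exercise}; none are in {}.
Condition 2 (every backdoor path blocked by {}):
  P1: open — no interior node is in the conditioning set.
{} does not satisfy the backdoor criterion.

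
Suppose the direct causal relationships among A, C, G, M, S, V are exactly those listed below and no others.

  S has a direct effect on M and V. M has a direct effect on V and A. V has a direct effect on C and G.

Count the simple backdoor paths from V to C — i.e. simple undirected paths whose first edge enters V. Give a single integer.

0

A backdoor path from V to C is any simple undirected path whose first edge points into V (i.e. leaves V via a parent).
Parents of V: {M, S}.
No simple path from any parent of V reaches C without revisiting V, so there are no backdoor paths.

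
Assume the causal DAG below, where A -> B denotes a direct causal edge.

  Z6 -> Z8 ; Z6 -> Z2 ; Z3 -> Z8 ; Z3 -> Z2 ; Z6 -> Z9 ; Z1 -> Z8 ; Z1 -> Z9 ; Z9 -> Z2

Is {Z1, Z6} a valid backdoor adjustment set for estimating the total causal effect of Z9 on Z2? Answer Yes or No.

Backdoor paths from Z9 to Z2 (paths whose first edge points into Z9):
  P1: Z9 <- Z1 -> Z8 <- Z6 -> Z2
  P2: Z9 <- Z1 -> Z8 <- Z3 -> Z2
  P3: Z9 <- Z6 -> Z8 <- Z3 -> Z2
  P4: Z9 <- Z6 -> Z2
Condition 1 (no descendant of Z9 in the set): holds — descendants of Z9 are {Z2}; none are in {Z1, Z6}.
Condition 2 (every backdoor path blocked by {Z1, Z6}):
  P1: blocked at fork node Z1 ∈ conditioning set.
  P2: blocked at fork node Z1 ∈ conditioning set.
  P3: blocked at fork node Z6 ∈ conditioning set.
  P4: blocked at fork node Z6 ∈ conditioning set.
{Z1, Z6} satisfies the backdoor criterion.

Yes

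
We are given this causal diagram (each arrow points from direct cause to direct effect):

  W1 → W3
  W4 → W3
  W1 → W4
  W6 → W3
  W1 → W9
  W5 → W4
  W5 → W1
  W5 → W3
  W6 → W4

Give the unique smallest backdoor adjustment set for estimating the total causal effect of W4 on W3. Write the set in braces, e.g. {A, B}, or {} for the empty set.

{W1, W5, W6}

Variables eligible for adjustment (non-descendants of W4, excluding W4 and W3): {W1, W5, W6, W9}.
Backdoor paths from W4 to W3:
  P1: W4 <- W6 -> W3
  P2: W4 <- W5 -> W1 -> W3
  P3: W4 <- W5 -> W3
  P4: W4 <- W1 <- W5 -> W3
  P5: W4 <- W1 -> W3
The empty set is not sufficient: P1 (W4 <- W6 -> W3) has no collider blocking it and no conditioned non-collider, so it is open.
Try {W1, W5, W6}:
  P1: blocked at fork node W6 ∈ conditioning set.
  P2: blocked at fork node W5 ∈ conditioning set.
  P3: blocked at fork node W5 ∈ conditioning set.
  P4: blocked at chain node W1 ∈ conditioning set.
  P5: blocked at fork node W1 ∈ conditioning set.
{W1, W5, W6} contains no descendant of W4 and blocks every backdoor path.
Every element of {W1, W5, W6} is needed (dropping W1 leaves P5 open; dropping W5 leaves P3 open; dropping W6 leaves P1 open), so no proper subset is valid.
Among all size-3 subsets of the eligible variables, only {W1, W5, W6} blocks every backdoor path, so it is the unique smallest valid adjustment set.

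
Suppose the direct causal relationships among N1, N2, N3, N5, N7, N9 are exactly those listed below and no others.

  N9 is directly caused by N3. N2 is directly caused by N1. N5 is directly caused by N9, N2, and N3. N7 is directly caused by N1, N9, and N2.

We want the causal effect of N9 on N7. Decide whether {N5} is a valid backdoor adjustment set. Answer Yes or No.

Backdoor paths from N9 to N7 (paths whose first edge points into N9):
  P1: N9 <- N3 -> N5 <- N2 <- N1 -> N7
  P2: N9 <- N3 -> N5 <- N2 -> N7
Condition 1 (no descendant of N9 in the set): FAILS — N5 is a descendant of N9.
Condition 2 (every backdoor path blocked by {N5}):
  P1: open — collider(s) N5 are conditioned on (or have a conditioned descendant) and no non-collider on the path is in the set.
  P2: open — collider(s) N5 are conditioned on (or have a conditioned descendant) and no non-collider on the path is in the set.
{N5} does not satisfy the backdoor criterion.

No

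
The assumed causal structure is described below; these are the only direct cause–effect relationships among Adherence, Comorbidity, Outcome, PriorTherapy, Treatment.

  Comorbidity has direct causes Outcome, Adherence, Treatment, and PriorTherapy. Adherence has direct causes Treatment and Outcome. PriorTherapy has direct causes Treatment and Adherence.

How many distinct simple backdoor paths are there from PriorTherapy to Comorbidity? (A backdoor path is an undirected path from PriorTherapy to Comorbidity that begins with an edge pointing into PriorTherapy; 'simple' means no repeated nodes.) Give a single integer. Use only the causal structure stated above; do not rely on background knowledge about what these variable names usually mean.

A backdoor path from PriorTherapy to Comorbidity is any simple undirected path whose first edge points into PriorTherapy (i.e. leaves PriorTherapy via a parent).
Parents of PriorTherapy: {Adherence, Treatment}.
Enumerating:
  P1: PriorTherapy <- Treatment -> Adherence <- Outcome -> Comorbidity
  P2: PriorTherapy <- Treatment -> Adherence -> Comorbidity
  P3: PriorTherapy <- Treatment -> Comorbidity
  P4: PriorTherapy <- Adherence <- Outcome -> Comorbidity
  P5: PriorTherapy <- Adherence <- Treatment -> Comorbidity
  P6: PriorTherapy <- Adherence -> Comorbidity
That exhausts the simple backdoor paths. Count: 6.

6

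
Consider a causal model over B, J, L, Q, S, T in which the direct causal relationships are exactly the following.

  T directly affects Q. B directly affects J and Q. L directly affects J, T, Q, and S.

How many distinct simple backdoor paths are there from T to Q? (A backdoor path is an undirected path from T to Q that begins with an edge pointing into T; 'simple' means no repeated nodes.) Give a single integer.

A backdoor path from T to Q is any simple undirected path whose first edge points into T (i.e. leaves T via a parent).
Parents of T: {L}.
Enumerating:
  P1: T <- L -> J <- B -> Q
  P2: T <- L -> Q
That exhausts the simple backdoor paths. Count: 2.

2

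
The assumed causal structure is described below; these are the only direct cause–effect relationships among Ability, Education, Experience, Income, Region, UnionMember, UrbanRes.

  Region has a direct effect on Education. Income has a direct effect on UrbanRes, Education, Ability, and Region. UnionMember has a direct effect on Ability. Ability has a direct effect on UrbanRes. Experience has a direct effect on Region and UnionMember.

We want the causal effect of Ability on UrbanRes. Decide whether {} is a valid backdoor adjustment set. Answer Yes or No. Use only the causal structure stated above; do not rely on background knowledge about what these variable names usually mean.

Backdoor paths from Ability to UrbanRes (paths whose first edge points into Ability):
  P1: Ability <- Income -> UrbanRes
  P2: Ability <- UnionMember <- Experience -> Region <- Income -> UrbanRes
  P3: Ability <- UnionMember <- Experience -> Region -> Education <- Income -> UrbanRes
Condition 1 (no descendant of Ability in the set): holds — descendants of Ability are {UrbanRes}; none are in {}.
Condition 2 (every backdoor path blocked by {}):
  P1: open — no interior node is in the conditioning set.
  P2: blocked at collider Region (neither it nor any descendant is in the conditioning set).
  P3: blocked at collider Education (neither it nor any descendant is in the conditioning set).
{} does not satisfy the backdoor criterion.

No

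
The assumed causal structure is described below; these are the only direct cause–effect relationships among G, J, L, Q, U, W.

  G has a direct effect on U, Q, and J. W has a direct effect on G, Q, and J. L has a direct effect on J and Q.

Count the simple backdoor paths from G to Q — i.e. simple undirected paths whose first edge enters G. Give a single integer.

A backdoor path from G to Q is any simple undirected path whose first edge points into G (i.e. leaves G via a parent).
Parents of G: {W}.
Enumerating:
  P1: G <- W -> Q
  P2: G <- W -> J <- L -> Q
That exhausts the simple backdoor paths. Count: 2.

2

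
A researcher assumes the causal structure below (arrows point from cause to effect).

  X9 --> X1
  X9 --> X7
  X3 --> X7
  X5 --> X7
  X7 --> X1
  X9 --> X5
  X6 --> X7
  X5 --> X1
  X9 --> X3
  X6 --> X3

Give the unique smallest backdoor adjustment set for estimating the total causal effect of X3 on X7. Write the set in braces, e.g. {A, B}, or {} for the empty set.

{X6, X9}

Variables eligible for adjustment (non-descendants of X3, excluding X3 and X7): {X5, X6, X9}.
Backdoor paths from X3 to X7:
  P1: X3 <- X6 -> X7
  P2: X3 <- X9 -> X5 -> X7
  P3: X3 <- X9 -> X5 -> X1 <- X7
  P4: X3 <- X9 -> X7
  P5: X3 <- X9 -> X1 <- X5 -> X7
  P6: X3 <- X9 -> X1 <- X7
The empty set is not sufficient: P1 (X3 <- X6 -> X7) has no collider blocking it and no conditioned non-collider, so it is open.
Try {X6, X9}:
  P1: blocked at fork node X6 ∈ conditioning set.
  P2: blocked at fork node X9 ∈ conditioning set.
  P3: blocked at fork node X9 ∈ conditioning set.
  P4: blocked at fork node X9 ∈ conditioning set.
  P5: blocked at fork node X9 ∈ conditioning set.
  P6: blocked at fork node X9 ∈ conditioning set.
{X6, X9} contains no descendant of X3 and blocks every backdoor path.
Every element of {X6, X9} is needed (dropping X6 leaves P1 open; dropping X9 leaves P2 open), so no proper subset is valid.
Among all size-2 subsets of the eligible variables, only {X6, X9} blocks every backdoor path, so it is the unique smallest valid adjustment set.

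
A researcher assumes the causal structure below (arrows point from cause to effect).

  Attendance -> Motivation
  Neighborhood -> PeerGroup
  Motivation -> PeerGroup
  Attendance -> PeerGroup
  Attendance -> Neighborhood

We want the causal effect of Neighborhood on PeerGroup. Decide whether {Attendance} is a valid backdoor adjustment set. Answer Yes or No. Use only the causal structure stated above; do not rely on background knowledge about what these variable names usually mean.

Backdoor paths from Neighborhood to PeerGroup (paths whose first edge points into Neighborhood):
  P1: Neighborhood <- Attendance -> Motivation -> PeerGroup
  P2: Neighborhood <- Attendance -> PeerGroup
Condition 1 (no descendant of Neighborhood in the set): holds — descendants of Neighborhood are {PeerGroup}; none are in {Attendance}.
Condition 2 (every backdoor path blocked by {Attendance}):
  P1: blocked at fork node Attendance ∈ conditioning set.
  P2: blocked at fork node Attendance ∈ conditioning set.
{Attendance} satisfies the backdoor criterion.

Yes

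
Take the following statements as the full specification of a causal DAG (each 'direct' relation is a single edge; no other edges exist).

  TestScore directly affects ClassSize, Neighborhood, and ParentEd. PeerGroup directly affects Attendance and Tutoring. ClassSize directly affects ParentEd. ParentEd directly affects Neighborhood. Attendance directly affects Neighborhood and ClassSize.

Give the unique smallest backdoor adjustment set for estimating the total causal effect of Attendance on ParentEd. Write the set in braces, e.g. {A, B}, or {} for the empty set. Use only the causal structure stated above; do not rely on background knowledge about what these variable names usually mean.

{}

Variables eligible for adjustment (non-descendants of Attendance, excluding Attendance and ParentEd): {PeerGroup, TestScore, Tutoring}.
Backdoor paths from Attendance to ParentEd:
  (none)
With no backdoor paths the empty set already satisfies the criterion, and it is trivially minimal.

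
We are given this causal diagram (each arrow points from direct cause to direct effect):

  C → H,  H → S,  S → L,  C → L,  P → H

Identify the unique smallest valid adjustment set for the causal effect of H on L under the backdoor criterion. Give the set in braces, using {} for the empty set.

{C}

Variables eligible for adjustment (non-descendants of H, excluding H and L): {C, P}.
Backdoor paths from H to L:
  P1: H <- C -> L
The empty set is not sufficient: P1 (H <- C -> L) has no collider blocking it and no conditioned non-collider, so it is open.
Try {C}:
  P1: blocked at fork node C ∈ conditioning set.
{C} contains no descendant of H and blocks every backdoor path.
No other singleton works — e.g. {P} leaves P1 open — so {C} is the unique smallest valid adjustment set.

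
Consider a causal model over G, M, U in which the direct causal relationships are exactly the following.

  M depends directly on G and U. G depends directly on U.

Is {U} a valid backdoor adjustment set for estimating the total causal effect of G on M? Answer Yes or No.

Backdoor paths from G to M (paths whose first edge points into G):
  P1: G <- U -> M
Condition 1 (no descendant of G in the set): holds — descendants of G are {M}; none are in {U}.
Condition 2 (every backdoor path blocked by {U}):
  P1: blocked at fork node U ∈ conditioning set.
{U} satisfies the backdoor criterion.

Yes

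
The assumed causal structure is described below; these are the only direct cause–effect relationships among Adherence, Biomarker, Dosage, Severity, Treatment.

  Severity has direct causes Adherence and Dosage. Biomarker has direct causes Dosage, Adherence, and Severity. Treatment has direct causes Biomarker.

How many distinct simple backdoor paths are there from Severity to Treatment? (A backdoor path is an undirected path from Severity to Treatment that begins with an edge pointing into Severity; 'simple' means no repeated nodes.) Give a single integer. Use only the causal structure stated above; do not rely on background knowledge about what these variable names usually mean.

2

A backdoor path from Severity to Treatment is any simple undirected path whose first edge points into Severity (i.e. leaves Severity via a parent).
Parents of Severity: {Adherence, Dosage}.
Enumerating:
  P1: Severity <- Adherence -> Biomarker -> Treatment
  P2: Severity <- Dosage -> Biomarker -> Treatment
That exhausts the simple backdoor paths. Count: 2.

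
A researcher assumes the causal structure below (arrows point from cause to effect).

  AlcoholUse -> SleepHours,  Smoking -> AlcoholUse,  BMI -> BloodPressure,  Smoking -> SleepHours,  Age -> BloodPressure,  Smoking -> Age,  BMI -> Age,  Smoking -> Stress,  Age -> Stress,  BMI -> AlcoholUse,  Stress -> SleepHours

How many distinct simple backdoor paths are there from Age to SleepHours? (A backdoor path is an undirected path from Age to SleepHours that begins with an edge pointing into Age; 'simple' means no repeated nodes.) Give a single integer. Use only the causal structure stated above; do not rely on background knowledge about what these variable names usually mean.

6

A backdoor path from Age to SleepHours is any simple undirected path whose first edge points into Age (i.e. leaves Age via a parent).
Parents of Age: {BMI, Smoking}.
Enumerating:
  P1: Age <- Smoking -> Stress -> SleepHours
  P2: Age <- Smoking -> AlcoholUse -> SleepHours
  P3: Age <- Smoking -> SleepHours
  P4: Age <- BMI -> AlcoholUse <- Smoking -> Stress -> SleepHours
  P5: Age <- BMI -> AlcoholUse <- Smoking -> SleepHours
  P6: Age <- BMI -> AlcoholUse -> SleepHours
That exhausts the simple backdoor paths. Count: 6.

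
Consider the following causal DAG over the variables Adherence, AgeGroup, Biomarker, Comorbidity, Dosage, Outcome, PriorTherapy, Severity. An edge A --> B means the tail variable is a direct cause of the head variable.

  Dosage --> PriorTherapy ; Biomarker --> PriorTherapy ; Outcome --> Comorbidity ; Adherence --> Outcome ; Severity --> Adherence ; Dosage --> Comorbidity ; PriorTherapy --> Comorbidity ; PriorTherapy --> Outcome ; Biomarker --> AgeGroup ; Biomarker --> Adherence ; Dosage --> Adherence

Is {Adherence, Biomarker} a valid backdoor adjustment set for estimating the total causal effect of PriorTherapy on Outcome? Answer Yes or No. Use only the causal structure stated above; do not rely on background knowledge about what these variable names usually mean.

Backdoor paths from PriorTherapy to Outcome (paths whose first edge points into PriorTherapy):
  P1: PriorTherapy <- Biomarker -> Adherence <- Dosage -> Comorbidity <- Outcome
  P2: PriorTherapy <- Biomarker -> Adherence -> Outcome
  P3: PriorTherapy <- Dosage -> Adherence -> Outcome
  P4: PriorTherapy <- Dosage -> Comorbidity <- Outcome
Condition 1 (no descendant of PriorTherapy in the set): holds — descendants of PriorTherapy are {Comorbidity, Outcome}; none are in {Adherence, Biomarker}.
Condition 2 (every backdoor path blocked by {Adherence, Biomarker}):
  P1: blocked at fork node Biomarker ∈ conditioning set.
  P2: blocked at fork node Biomarker ∈ conditioning set.
  P3: blocked at chain node Adherence ∈ conditioning set.
  P4: blocked at collider Comorbidity (neither it nor any descendant is in the conditioning set).
{Adherence, Biomarker} satisfies the backdoor criterion.

Yes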